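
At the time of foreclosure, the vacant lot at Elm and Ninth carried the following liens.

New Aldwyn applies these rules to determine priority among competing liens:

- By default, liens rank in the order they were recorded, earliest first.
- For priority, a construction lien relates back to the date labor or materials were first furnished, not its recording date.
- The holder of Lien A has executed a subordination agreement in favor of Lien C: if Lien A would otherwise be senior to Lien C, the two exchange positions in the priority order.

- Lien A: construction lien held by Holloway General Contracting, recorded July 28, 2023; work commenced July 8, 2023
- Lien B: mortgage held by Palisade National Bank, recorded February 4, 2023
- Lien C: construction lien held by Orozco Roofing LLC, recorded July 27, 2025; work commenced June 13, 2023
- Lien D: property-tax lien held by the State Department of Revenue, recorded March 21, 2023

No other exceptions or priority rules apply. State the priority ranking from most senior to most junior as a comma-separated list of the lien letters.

Effective dates: A is treated as recorded July 8, 2023, the work-commencement date; C is treated as recorded June 13, 2023, the work-commencement date.
By effective date: B (February 4, 2023), D (March 21, 2023), C (June 13, 2023), A (July 8, 2023).
Since A is not senior to C, the subordination leaves the order unchanged.

B, D, C, A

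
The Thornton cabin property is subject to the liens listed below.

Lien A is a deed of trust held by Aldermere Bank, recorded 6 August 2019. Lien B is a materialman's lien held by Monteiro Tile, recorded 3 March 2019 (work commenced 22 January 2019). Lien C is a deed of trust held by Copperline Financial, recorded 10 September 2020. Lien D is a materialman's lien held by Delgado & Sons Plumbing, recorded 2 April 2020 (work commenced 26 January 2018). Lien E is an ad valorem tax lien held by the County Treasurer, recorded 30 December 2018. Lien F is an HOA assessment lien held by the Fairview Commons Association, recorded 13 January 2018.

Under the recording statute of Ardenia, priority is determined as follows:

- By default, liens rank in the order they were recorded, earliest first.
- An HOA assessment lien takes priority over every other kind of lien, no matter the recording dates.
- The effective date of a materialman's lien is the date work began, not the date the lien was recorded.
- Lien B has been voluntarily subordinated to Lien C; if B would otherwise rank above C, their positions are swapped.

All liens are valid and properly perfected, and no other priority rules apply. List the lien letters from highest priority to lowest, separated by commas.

F, D, E, C, A, B

Adjusting effective dates: B is treated as recorded 22 January 2019, the work-commencement date; D is treated as recorded 26 January 2018, the work-commencement date.
F is an HOA assessment lien and takes priority over every other lien.
Ordering the rest by effective date: D (26 January 2018), E (30 December 2018), B (22 January 2019), A (6 August 2019), C (10 September 2020).
The subordination applies — B was senior to C — so B and C swap.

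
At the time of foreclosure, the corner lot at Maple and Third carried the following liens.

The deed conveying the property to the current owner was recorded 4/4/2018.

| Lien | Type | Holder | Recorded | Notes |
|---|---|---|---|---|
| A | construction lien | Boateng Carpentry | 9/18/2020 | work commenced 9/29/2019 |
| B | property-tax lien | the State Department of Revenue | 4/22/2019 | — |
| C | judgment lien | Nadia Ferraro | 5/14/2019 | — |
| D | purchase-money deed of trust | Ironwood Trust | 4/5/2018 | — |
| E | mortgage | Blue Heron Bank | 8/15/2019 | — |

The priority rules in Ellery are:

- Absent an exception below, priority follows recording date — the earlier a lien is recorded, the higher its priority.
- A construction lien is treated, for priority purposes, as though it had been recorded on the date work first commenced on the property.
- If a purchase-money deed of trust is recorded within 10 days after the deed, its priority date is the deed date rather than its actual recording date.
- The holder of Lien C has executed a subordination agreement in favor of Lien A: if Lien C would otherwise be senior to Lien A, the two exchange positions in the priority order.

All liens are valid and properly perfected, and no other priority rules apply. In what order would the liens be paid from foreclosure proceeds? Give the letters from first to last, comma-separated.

D, B, A, E, C

Effective dates after the stated exceptions: A is treated as recorded 9/29/2019, the work-commencement date; D's effective date is the deed date, 4/4/2018.
Ordering by effective date: D (4/4/2018), B (4/22/2019), C (5/14/2019), E (8/15/2019), A (9/29/2019).
C would otherwise be senior to A, so under the subordination agreement C and A exchange positions.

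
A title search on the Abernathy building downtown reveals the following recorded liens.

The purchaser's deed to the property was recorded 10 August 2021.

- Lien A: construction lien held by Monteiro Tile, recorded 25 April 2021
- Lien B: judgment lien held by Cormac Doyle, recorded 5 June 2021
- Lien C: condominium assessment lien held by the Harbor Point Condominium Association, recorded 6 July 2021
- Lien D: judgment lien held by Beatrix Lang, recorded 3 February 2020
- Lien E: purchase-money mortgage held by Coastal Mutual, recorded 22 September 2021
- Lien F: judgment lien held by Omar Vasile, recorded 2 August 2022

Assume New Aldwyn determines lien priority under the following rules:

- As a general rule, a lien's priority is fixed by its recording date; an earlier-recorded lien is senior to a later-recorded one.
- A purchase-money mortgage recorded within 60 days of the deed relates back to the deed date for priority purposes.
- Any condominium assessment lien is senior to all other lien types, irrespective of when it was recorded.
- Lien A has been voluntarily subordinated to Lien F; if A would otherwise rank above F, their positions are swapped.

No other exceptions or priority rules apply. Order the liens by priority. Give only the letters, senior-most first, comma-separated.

C, D, F, B, E, A

First, effective dates: E was recorded within the 60-day window, so its effective date is the deed date 10 August 2021.
C is a condominium assessment lien, so it outranks all other liens regardless of date.
Ordering the rest by effective date: D (3 February 2020), A (25 April 2021), B (5 June 2021), E (10 August 2021), F (2 August 2022).
A would otherwise be senior to F, so under the subordination agreement A and F exchange positions.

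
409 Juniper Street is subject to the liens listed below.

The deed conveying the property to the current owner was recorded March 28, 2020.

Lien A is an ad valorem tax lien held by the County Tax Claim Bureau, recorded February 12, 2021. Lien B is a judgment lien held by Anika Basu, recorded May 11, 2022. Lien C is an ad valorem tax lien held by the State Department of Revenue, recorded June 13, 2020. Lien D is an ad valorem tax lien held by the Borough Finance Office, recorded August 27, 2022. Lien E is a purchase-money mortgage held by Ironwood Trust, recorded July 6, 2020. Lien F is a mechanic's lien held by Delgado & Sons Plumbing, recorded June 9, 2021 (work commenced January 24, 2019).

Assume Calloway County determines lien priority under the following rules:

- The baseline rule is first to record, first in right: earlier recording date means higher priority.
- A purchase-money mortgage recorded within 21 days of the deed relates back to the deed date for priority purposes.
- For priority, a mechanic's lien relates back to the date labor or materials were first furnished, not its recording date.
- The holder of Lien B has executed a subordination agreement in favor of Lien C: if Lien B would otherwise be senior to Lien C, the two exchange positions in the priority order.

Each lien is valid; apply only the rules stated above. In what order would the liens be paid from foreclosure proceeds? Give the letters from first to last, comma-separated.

Effective dates: E missed the 21-day window (100 days after the deed), so its recording date stands; F relates back to January 24, 2019 (work commenced).
By effective date: F (January 24, 2019), C (June 13, 2020), E (July 6, 2020), A (February 12, 2021), B (May 11, 2022), D (August 27, 2022).
Since B is not senior to C, the subordination leaves the order unchanged.

F, C, E, A, B, D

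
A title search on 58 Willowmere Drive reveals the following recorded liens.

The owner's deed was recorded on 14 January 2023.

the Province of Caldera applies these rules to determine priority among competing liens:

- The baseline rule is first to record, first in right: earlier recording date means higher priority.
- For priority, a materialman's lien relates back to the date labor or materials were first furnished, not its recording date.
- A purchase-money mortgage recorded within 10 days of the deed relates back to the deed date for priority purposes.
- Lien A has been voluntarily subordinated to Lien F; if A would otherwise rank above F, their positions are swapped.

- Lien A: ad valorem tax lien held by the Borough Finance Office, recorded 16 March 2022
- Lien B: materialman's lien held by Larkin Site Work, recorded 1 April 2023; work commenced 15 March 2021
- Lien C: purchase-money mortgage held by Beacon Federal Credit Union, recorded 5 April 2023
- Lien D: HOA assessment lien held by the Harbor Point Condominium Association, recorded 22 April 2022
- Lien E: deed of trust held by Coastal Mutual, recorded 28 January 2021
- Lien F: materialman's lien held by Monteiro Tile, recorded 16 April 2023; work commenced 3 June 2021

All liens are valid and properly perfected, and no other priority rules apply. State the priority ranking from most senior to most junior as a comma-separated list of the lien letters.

E, B, F, A, D, C

Effective dates: B is treated as recorded 15 March 2021, the work-commencement date; C was recorded 81 days after the deed — beyond 10 days — so no relation-back applies; F relates back to 3 June 2021 (work commenced).
Ordering by effective date: E (28 January 2021), B (15 March 2021), F (3 June 2021), A (16 March 2022), D (22 April 2022), C (5 April 2023).
A already ranks below F; the subordination has no effect.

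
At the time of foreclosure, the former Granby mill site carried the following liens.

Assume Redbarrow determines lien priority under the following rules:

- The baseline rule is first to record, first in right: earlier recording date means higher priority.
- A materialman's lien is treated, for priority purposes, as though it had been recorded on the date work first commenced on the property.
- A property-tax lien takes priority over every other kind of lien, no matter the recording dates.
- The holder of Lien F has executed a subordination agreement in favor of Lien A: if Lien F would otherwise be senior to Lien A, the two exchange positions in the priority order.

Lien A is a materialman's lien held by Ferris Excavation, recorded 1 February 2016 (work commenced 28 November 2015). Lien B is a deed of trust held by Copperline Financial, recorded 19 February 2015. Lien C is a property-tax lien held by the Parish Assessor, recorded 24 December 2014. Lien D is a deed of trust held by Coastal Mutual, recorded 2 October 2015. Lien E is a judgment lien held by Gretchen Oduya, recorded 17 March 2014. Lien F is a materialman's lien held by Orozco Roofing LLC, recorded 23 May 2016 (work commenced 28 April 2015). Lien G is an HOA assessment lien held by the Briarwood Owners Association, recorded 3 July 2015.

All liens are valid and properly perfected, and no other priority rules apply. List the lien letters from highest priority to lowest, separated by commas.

Effective dates: A is treated as recorded 28 November 2015, the work-commencement date; F's effective date is 28 April 2015, when work began.
C is a property-tax lien, so it outranks all other liens regardless of date.
Remaining liens by effective date: E (17 March 2014), B (19 February 2015), F (28 April 2015), G (3 July 2015), D (2 October 2015), A (28 November 2015).
F would otherwise be senior to A, so under the subordination agreement F and A exchange positions.

C, E, B, A, G, D, F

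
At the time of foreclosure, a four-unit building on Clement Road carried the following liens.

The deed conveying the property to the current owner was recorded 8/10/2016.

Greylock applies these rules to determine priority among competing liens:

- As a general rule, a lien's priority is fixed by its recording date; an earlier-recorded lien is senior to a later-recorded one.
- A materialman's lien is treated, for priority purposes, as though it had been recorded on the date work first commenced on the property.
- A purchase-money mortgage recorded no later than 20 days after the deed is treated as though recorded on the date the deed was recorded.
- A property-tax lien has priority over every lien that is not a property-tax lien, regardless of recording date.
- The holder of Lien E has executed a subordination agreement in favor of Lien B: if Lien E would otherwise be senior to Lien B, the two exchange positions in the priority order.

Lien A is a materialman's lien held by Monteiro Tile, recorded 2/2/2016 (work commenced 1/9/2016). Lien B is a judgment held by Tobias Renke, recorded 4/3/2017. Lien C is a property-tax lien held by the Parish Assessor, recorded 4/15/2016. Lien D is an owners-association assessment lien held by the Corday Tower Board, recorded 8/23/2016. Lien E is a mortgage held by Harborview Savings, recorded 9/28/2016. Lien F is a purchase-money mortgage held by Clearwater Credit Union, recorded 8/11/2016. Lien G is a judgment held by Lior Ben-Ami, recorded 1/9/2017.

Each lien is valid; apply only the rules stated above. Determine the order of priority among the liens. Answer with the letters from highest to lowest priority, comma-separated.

First, effective dates: A's effective date is 1/9/2016, when work began; F relates back to the deed date 8/10/2016.
As a property-tax lien, C is senior to every other lien.
Ordering the rest by effective date: A (1/9/2016), F (8/10/2016), D (8/23/2016), E (9/28/2016), G (1/9/2017), B (4/3/2017).
The subordination applies — E was senior to B — so E and B swap.

C, A, F, D, B, G, E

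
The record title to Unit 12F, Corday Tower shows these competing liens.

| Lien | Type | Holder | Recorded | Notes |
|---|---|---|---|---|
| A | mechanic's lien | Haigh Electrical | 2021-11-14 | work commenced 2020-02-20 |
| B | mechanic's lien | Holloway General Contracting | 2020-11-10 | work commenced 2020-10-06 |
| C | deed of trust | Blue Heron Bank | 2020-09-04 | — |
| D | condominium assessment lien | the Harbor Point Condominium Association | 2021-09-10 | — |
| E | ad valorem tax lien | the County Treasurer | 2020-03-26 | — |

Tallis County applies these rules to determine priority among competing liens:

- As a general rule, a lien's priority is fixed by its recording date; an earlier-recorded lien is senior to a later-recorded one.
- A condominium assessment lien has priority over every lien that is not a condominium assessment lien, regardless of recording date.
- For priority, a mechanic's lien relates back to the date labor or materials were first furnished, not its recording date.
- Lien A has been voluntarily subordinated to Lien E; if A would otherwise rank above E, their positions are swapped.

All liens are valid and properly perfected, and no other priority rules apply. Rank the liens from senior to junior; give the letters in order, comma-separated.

Adjusting effective dates: A is treated as recorded 2020-02-20, the work-commencement date; B is treated as recorded 2020-10-06, the work-commencement date.
D, as a condominium assessment lien, has superpriority and ranks first.
Among the remaining liens, by effective date: A (2020-02-20), E (2020-03-26), C (2020-09-04), B (2020-10-06).
A is senior to E before the subordination, so the two trade places.

D, E, A, C, B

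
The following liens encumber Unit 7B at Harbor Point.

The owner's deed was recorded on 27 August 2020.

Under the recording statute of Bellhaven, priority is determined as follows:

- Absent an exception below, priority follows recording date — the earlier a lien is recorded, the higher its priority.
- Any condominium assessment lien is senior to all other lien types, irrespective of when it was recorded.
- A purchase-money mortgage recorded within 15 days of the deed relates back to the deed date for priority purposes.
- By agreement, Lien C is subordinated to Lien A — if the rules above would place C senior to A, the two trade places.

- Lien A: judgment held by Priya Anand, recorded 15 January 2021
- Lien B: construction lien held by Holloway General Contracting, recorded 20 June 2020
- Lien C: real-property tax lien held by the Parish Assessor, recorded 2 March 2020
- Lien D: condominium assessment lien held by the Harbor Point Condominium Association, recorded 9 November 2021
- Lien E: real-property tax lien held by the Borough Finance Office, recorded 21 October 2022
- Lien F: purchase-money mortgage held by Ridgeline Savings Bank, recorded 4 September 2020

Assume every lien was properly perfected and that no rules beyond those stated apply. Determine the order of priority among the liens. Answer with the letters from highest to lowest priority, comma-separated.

Effective dates after the stated exceptions: F's effective date is the deed date, 27 August 2020.
D, as a condominium assessment lien, has superpriority and ranks first.
Ordering the rest by effective date: C (2 March 2020), B (20 June 2020), F (27 August 2020), A (15 January 2021), E (21 October 2022).
C would otherwise be senior to A, so under the subordination agreement C and A exchange positions.

D, A, B, F, C, E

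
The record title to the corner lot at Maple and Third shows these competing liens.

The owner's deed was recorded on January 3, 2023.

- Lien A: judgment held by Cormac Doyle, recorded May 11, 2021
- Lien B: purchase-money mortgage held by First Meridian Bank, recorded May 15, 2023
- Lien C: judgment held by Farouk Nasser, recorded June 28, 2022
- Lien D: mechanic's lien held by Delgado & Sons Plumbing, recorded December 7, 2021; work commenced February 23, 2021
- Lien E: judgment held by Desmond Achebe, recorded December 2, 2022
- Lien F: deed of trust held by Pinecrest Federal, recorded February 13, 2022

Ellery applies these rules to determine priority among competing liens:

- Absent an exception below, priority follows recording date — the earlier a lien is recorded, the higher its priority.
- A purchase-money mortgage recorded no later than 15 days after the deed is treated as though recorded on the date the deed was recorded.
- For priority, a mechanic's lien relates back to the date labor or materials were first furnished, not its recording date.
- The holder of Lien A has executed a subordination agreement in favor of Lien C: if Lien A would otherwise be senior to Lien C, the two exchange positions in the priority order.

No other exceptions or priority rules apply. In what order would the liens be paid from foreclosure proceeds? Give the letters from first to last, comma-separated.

Effective dates after the stated exceptions: B was recorded 132 days after the deed, outside the 15-day window, so it keeps its recording date; D's effective date is February 23, 2021, when work began.
By effective date, earliest first: D (February 23, 2021), A (May 11, 2021), F (February 13, 2022), C (June 28, 2022), E (December 2, 2022), B (May 15, 2023).
Because A would otherwise rank above C, the subordination swaps them.

D, C, F, A, E, B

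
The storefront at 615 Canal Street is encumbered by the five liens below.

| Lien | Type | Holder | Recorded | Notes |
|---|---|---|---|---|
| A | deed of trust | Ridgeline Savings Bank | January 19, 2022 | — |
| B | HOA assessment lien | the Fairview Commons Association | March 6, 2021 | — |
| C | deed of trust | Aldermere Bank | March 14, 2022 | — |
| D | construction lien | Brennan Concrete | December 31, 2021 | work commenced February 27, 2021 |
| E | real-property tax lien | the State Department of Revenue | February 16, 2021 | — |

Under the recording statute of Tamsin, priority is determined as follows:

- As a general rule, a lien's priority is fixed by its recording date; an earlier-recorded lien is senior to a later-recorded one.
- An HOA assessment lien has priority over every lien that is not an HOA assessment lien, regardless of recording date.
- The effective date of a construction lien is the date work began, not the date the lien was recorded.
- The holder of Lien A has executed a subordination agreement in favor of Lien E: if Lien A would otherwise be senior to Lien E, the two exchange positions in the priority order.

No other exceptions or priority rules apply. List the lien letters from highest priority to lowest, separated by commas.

Effective dates after the stated exceptions: D is treated as recorded February 27, 2021, the work-commencement date.
B, as an HOA assessment lien, has superpriority and ranks first.
The other liens, earliest effective date first: E (February 16, 2021), D (February 27, 2021), A (January 19, 2022), C (March 14, 2022).
Since A is not senior to E, the subordination leaves the order unchanged.

B, E, D, A, C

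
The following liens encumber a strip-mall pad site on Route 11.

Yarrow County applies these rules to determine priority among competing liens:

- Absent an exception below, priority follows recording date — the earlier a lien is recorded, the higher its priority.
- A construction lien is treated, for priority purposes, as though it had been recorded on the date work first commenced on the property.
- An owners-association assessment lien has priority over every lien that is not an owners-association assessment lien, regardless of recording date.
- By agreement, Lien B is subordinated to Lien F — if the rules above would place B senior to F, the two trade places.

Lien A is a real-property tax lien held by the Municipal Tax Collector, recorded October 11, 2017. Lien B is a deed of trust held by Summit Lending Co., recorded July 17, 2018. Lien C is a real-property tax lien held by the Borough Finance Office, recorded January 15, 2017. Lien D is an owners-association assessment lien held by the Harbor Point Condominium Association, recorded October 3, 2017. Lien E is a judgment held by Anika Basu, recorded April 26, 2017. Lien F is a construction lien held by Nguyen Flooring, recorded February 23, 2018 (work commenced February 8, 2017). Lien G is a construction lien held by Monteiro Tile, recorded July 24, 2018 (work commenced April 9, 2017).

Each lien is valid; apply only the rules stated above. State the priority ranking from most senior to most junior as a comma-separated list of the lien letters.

D, C, F, G, E, A, B

Effective dates: F relates back to February 8, 2017 (work commenced); G's effective date is April 9, 2017, when work began.
D is an owners-association assessment lien, so it outranks all other liens regardless of date.
Remaining liens by effective date: C (January 15, 2017), F (February 8, 2017), G (April 9, 2017), E (April 26, 2017), A (October 11, 2017), B (July 17, 2018).
Since B is not senior to F, the subordination leaves the order unchanged.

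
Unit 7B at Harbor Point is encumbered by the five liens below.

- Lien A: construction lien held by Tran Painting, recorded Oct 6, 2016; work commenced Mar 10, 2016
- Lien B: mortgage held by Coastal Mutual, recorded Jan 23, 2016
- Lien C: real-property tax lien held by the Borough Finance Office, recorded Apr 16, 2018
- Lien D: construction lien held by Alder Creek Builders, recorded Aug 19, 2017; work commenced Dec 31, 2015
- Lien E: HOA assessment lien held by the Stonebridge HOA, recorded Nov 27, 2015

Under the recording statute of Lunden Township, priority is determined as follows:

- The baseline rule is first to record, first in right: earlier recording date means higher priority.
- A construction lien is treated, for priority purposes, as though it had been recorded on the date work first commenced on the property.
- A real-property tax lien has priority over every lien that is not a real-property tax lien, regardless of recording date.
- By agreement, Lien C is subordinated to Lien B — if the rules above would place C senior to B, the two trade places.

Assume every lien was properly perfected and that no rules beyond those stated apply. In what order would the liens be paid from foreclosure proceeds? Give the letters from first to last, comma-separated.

Effective dates: A's effective date is Mar 10, 2016, when work began; D relates back to Dec 31, 2015 (work commenced).
C is a real-property tax lien and takes priority over every other lien.
The other liens, earliest effective date first: E (Nov 27, 2015), D (Dec 31, 2015), B (Jan 23, 2016), A (Mar 10, 2016).
Because C would otherwise rank above B, the subordination swaps them.

B, E, D, C, A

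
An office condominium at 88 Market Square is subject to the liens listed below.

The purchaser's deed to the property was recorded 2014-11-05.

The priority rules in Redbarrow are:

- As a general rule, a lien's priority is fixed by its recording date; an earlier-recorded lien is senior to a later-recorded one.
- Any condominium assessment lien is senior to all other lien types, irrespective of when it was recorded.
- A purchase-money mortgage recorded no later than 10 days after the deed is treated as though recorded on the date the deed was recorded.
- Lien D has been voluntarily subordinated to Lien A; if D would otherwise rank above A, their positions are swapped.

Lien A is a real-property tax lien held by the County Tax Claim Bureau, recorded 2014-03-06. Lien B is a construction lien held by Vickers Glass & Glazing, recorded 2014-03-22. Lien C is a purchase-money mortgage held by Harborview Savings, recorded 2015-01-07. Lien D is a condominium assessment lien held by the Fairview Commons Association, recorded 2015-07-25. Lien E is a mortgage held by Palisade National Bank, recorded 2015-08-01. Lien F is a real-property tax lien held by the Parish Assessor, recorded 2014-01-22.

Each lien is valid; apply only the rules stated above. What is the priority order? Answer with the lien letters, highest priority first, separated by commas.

A, F, D, B, C, E

Effective dates: C missed the 10-day window (63 days after the deed), so its recording date stands.
As a condominium assessment lien, D is senior to every other lien.
Remaining liens by effective date: F (2014-01-22), A (2014-03-06), B (2014-03-22), C (2015-01-07), E (2015-08-01).
D would otherwise be senior to A, so under the subordination agreement D and A exchange positions.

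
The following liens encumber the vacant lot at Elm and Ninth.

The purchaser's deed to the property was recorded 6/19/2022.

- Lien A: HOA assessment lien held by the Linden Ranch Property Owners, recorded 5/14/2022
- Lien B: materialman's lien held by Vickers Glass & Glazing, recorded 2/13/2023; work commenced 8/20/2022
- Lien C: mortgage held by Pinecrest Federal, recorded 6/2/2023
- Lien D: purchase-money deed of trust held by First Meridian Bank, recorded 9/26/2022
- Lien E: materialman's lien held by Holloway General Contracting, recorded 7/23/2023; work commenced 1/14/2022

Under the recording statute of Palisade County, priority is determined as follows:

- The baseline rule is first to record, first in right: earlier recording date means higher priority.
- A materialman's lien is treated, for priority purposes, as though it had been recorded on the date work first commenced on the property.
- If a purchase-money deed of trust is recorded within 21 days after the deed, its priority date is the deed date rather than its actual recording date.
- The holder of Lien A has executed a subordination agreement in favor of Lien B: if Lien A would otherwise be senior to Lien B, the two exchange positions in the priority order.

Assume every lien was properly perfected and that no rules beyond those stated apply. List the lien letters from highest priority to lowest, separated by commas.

E, B, A, D, C

First, effective dates: B's effective date is 8/20/2022, when work began; D was recorded 99 days after the deed — beyond 21 days — so no relation-back applies; E relates back to 1/14/2022 (work commenced).
By effective date: E (1/14/2022), A (5/14/2022), B (8/20/2022), D (9/26/2022), C (6/2/2023).
Because A would otherwise rank above B, the subordination swaps them.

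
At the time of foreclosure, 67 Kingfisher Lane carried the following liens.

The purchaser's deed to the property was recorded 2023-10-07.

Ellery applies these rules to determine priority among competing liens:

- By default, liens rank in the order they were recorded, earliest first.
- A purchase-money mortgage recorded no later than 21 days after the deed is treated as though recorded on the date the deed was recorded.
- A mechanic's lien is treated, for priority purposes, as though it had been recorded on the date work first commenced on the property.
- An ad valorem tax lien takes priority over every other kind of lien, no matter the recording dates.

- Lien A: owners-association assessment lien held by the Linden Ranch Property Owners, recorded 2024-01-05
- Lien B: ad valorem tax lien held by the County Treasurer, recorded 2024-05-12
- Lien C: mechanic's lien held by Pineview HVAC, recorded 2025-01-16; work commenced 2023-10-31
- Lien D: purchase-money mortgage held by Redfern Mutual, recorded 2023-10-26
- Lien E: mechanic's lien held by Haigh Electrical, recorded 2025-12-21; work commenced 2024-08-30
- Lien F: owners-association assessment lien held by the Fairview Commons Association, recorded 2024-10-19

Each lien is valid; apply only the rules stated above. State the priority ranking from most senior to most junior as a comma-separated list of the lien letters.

Effective dates: C is treated as recorded 2023-10-31, the work-commencement date; D relates back to the deed date 2023-10-07; E's effective date is 2024-08-30, when work began.
B is an ad valorem tax lien, so it outranks all other liens regardless of date.
Ordering the rest by effective date: D (2023-10-07), C (2023-10-31), A (2024-01-05), E (2024-08-30), F (2024-10-19).

B, D, C, A, E, F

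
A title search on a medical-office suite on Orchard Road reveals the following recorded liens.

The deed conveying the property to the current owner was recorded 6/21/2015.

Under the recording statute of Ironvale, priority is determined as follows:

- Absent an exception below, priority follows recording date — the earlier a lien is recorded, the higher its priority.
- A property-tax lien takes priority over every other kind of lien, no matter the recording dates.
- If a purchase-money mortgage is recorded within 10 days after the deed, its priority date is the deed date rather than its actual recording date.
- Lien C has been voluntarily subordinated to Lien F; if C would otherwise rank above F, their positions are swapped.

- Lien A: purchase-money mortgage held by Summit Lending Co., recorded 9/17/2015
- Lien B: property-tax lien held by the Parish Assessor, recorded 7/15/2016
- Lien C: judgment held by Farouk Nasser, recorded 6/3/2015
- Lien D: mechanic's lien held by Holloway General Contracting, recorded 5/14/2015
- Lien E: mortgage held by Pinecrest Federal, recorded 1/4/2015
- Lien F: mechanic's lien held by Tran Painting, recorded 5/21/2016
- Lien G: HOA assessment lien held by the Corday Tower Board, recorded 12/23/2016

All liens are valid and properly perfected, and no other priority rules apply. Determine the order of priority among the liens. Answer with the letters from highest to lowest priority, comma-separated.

B, E, D, F, A, C, G

First, effective dates: A missed the 10-day window (88 days after the deed), so its recording date stands.
B, as a property-tax lien, has superpriority and ranks first.
The other liens, earliest effective date first: E (1/4/2015), D (5/14/2015), C (6/3/2015), A (9/17/2015), F (5/21/2016), G (12/23/2016).
C is senior to F before the subordination, so the two trade places.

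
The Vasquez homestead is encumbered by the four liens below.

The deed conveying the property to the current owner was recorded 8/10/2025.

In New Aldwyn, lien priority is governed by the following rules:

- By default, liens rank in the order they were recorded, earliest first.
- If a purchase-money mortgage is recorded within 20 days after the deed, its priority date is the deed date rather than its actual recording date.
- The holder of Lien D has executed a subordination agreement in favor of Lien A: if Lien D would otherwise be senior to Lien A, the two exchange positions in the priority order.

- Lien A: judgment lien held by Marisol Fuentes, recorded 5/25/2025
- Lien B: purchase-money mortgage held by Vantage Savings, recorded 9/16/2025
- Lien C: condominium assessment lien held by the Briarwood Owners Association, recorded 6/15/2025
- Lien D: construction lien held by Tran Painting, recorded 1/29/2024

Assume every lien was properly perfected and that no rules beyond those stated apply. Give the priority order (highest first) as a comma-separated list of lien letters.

A, D, C, B

First, effective dates: B was recorded 37 days after the deed, outside the 20-day window, so it keeps its recording date.
Sorted by effective date: D (1/29/2024), A (5/25/2025), C (6/15/2025), B (9/16/2025).
The subordination applies — D was senior to A — so D and A swap.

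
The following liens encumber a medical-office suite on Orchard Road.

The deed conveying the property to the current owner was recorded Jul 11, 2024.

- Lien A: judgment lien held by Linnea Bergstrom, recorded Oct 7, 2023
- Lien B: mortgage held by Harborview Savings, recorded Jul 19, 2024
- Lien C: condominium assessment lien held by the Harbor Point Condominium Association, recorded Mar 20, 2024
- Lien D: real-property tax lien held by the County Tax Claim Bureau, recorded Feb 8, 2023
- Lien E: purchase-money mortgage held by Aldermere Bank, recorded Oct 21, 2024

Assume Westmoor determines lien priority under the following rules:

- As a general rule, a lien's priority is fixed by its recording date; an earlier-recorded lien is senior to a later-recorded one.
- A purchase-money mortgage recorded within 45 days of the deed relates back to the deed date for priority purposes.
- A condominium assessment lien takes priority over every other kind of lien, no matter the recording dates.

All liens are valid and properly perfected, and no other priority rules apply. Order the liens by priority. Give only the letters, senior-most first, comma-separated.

Adjusting effective dates: E missed the 45-day window (102 days after the deed), so its recording date stands.
C, as a condominium assessment lien, has superpriority and ranks first.
The other liens, earliest effective date first: D (Feb 8, 2023), A (Oct 7, 2023), B (Jul 19, 2024), E (Oct 21, 2024).

C, D, A, B, E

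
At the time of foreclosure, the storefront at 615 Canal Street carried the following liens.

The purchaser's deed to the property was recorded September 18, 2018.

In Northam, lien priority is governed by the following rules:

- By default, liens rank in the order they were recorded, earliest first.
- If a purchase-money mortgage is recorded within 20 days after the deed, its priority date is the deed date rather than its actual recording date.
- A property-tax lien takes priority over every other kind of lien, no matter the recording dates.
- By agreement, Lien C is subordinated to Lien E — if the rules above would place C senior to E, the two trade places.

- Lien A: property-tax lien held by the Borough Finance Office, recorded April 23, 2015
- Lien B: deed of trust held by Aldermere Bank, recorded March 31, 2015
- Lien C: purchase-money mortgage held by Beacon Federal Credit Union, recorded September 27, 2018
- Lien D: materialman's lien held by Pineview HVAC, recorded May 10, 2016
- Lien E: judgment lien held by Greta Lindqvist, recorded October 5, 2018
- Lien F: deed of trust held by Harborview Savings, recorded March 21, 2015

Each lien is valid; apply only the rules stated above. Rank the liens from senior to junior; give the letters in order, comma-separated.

Adjusting effective dates: C was recorded within the 20-day window, so its effective date is the deed date September 18, 2018.
A is a property-tax lien, so it outranks all other liens regardless of date.
Among the remaining liens, by effective date: F (March 21, 2015), B (March 31, 2015), D (May 10, 2016), C (September 18, 2018), E (October 5, 2018).
C is senior to E before the subordination, so the two trade places.

A, F, B, D, E, C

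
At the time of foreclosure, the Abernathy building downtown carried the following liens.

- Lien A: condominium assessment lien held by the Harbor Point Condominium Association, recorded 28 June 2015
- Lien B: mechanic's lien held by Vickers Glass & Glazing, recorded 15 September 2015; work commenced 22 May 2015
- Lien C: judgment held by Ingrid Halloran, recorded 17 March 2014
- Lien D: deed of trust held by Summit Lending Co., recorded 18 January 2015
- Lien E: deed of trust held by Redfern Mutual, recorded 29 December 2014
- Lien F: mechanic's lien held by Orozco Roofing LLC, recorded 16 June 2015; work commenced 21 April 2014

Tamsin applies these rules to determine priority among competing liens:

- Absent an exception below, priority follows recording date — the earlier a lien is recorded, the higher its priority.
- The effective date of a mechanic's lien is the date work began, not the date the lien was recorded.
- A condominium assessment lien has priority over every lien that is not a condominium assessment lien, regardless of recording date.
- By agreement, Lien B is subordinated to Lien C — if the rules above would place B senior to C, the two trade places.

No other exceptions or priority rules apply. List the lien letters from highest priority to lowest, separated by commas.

A, C, F, E, D, B

Effective dates after the stated exceptions: B's effective date is 22 May 2015, when work began; F's effective date is 21 April 2014, when work began.
As a condominium assessment lien, A is senior to every other lien.
Remaining liens by effective date: C (17 March 2014), F (21 April 2014), E (29 December 2014), D (18 January 2015), B (22 May 2015).
Since B is not senior to C, the subordination leaves the order unchanged.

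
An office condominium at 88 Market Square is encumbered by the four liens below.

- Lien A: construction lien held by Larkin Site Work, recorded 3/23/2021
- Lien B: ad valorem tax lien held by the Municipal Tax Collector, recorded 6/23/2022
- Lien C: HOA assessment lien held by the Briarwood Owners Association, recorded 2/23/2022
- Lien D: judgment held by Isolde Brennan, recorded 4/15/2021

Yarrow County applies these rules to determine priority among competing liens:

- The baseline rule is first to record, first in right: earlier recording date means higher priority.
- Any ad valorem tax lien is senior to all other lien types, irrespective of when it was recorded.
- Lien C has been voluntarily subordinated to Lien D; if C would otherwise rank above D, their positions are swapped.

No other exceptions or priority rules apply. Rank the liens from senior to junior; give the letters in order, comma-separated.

B is an ad valorem tax lien and takes priority over every other lien.
Ordering the rest by effective date: A (3/23/2021), D (4/15/2021), C (2/23/2022).
Since C is not senior to D, the subordination leaves the order unchanged.

B, A, D, C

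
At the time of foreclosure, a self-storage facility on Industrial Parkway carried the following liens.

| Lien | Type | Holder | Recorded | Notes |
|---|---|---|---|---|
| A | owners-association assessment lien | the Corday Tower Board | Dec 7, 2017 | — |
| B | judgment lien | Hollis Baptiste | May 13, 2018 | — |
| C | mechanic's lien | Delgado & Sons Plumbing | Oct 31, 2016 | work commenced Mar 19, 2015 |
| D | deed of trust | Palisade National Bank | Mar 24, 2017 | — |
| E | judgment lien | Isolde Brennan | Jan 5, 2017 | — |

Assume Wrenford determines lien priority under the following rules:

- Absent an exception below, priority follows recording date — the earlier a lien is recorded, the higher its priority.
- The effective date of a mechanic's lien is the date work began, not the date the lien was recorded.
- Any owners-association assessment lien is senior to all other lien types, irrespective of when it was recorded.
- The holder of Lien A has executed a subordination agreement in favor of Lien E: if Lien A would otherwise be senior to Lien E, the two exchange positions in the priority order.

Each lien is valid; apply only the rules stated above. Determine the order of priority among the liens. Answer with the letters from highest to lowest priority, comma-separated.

Adjusting effective dates: C relates back to Mar 19, 2015 (work commenced).
As an owners-association assessment lien, A is senior to every other lien.
Remaining liens by effective date: C (Mar 19, 2015), E (Jan 5, 2017), D (Mar 24, 2017), B (May 13, 2018).
A is senior to E before the subordination, so the two trade places.

E, C, A, D, B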